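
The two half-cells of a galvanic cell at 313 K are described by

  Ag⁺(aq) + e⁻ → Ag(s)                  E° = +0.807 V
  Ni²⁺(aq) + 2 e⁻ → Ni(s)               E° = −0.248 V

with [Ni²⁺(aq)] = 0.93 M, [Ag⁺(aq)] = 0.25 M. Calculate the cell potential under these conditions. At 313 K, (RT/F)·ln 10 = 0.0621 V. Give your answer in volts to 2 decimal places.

The Ag⁺/Ag couple has the more positive E°, so it is the cathode; Ni²⁺/Ni is the anode.
E°cell = E°cat − E°an = +0.807 − (−0.248) = +1.055 V; n = 2.
Balancing gives 2 Ag⁺(aq) + Ni(s) → 2 Ag(s) + Ni²⁺(aq); hence Q = [Ni²⁺(aq)] / [Ag⁺(aq)]^2 = 14.9 (log Q = 1.173).
By the Nernst equation, E = +1.055 − (0.0621/2)·(1.173) = +1.02 V.

+1.02 V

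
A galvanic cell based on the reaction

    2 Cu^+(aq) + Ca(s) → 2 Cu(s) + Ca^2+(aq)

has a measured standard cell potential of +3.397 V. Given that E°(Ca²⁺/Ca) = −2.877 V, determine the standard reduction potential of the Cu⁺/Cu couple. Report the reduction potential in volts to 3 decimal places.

+0.520 V

In the reaction as written the Cu⁺/Cu couple is reduced (cathode) and Ca²⁺/Ca is oxidized (anode), so E°cell = E°(Cu⁺/Cu) − E°(Ca²⁺/Ca).
E°(Cu⁺/Cu) = E°cell + E°(anode) = +3.397 + (−2.877) = +0.520 V.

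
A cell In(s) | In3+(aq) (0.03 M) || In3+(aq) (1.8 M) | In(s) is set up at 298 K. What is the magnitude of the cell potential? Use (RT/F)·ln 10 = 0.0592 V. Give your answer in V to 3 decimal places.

0.035 V

For a concentration cell E°cell = 0, since both electrodes use the same couple.
The compartment with the higher In3+(aq) concentration (1.8 M) acts as the cathode; ions are reduced there and produced at the dilute (0.03 M) anode.
With n = 3, Ecell = −(0.0592/3)·log([dilute]/[conc]) = −(0.0592/3)·log(0.03/1.8) = +0.035 V.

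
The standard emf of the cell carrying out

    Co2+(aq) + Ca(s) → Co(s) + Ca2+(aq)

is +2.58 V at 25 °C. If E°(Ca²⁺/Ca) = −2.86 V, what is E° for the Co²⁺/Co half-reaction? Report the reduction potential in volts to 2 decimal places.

−0.28 V

In the reaction as written the Co²⁺/Co couple is reduced (cathode) and Ca²⁺/Ca is oxidized (anode), so E°cell = E°(Co²⁺/Co) − E°(Ca²⁺/Ca).
E°(Co²⁺/Co) = E°cell + E°(anode) = +2.58 + (−2.86) = −0.28 V.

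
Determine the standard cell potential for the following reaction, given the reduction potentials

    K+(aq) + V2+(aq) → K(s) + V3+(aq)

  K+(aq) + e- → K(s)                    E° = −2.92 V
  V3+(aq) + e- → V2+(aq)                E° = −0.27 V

−2.65 V

K+(aq) gains electrons, so the K⁺/K couple is the cathode; the V³⁺/V²⁺ couple is the anode.
E°cell = E°(cathode) − E°(anode) = −2.92 − (−0.27) = −2.65 V.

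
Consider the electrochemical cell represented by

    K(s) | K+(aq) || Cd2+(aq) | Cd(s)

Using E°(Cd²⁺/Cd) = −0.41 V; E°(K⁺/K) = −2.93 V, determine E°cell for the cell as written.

By convention the left-hand electrode in cell notation is the anode (oxidation) and the right-hand electrode is the cathode (reduction).
E°cell = E°(right) − E°(left) = −0.41 − (−2.93) = +2.52 V.

+2.52 V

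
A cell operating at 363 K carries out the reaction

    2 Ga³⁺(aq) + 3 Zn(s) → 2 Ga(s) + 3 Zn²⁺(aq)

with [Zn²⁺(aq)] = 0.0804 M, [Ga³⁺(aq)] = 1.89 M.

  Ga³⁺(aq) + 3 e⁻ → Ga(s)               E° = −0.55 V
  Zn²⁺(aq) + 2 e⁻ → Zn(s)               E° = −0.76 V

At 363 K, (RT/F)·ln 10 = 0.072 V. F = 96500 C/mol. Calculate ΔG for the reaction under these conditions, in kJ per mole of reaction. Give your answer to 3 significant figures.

−148 kJ/mol

E°cell = −0.55 − (−0.76) = +0.21 V; the balanced reaction transfers n = 6 electrons.
Q = [Zn²⁺(aq)]^3 / [Ga³⁺(aq)]^2 = 0.000145, so log Q = −3.837 and E = +0.21 − (0.072/6)(−3.837) = +0.2560 V.
Finally ΔG = −nFE = −(6)(96500 C/mol)(+0.2560 V) = −148 kJ/mol.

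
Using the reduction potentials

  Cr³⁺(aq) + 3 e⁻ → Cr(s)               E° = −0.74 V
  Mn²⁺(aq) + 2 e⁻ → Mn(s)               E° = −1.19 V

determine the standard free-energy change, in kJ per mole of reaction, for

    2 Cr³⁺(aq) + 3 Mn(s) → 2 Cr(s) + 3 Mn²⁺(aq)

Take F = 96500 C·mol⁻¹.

In the reaction as written Cr³⁺(aq) is reduced, so the Cr³⁺/Cr couple is the cathode and Mn²⁺/Mn is the anode.
E°cell = −0.74 − (−1.19) = +0.45 V; balancing electrons gives n = 6.
ΔG° = −nFE°cell = −(6)(96500)(+0.45) J/mol = −261 kJ/mol.

−261 kJ/mol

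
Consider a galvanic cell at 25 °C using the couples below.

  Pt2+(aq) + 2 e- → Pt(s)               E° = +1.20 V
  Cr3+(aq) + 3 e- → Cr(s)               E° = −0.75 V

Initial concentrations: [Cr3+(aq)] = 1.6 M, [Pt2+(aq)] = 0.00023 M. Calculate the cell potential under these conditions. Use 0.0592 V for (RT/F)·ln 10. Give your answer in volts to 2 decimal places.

+1.84 V

Since E°(Pt²⁺/Pt) > E°(Cr³⁺/Cr), Pt²⁺/Pt serves as the cathode.
E°cell = E°cat − E°an = +1.20 − (−0.75) = +1.95 V; n = 6.
The balanced reaction is 3 Pt2+(aq) + 2 Cr(s) → 3 Pt(s) + 2 Cr3+(aq), so Q = [Cr3+(aq)]^2 / [Pt2+(aq)]^3 = 2.1×10^11 and log Q = 11.323.
Applying E = E° − (RT ln10/nF)·log Q gives +1.95 − (0.0592/6)(11.323) = +1.84 V.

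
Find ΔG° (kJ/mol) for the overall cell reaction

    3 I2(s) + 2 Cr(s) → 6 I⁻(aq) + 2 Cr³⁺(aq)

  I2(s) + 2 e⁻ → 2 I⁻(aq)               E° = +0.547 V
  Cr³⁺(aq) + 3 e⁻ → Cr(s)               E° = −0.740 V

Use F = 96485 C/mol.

−745 kJ/mol

In the reaction as written I2(s) is reduced, so the I₂/I⁻ couple is the cathode and Cr³⁺/Cr is the anode.
E°cell = +0.547 − (−0.740) = +1.287 V; balancing electrons gives n = 6.
ΔG° = −nFE°cell = −(6)(96485)(+1.287) J/mol = −745 kJ/mol.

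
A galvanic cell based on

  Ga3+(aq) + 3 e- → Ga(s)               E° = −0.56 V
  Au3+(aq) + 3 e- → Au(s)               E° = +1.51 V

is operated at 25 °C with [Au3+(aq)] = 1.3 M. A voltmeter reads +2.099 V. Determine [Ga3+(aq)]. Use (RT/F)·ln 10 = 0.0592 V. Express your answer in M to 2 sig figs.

With Au³⁺/Au at the cathode and Ga³⁺/Ga at the anode, E°cell = +1.51 − (−0.56) = +2.07 V (n = 3).
From the Nernst equation, log Q = n(E° − E)/0.0592 = 3·(+2.07 − (+2.099))/0.0592 = −1.470.
For Au3+(aq) + Ga(s) → Au(s) + Ga3+(aq), the reaction quotient is Q = [Ga3+(aq)] / [Au3+(aq)].
Solving for the unknown gives log [Ga3+(aq)] = −1.356, so [Ga3+(aq)] ≈ 0.044 M.

0.044 M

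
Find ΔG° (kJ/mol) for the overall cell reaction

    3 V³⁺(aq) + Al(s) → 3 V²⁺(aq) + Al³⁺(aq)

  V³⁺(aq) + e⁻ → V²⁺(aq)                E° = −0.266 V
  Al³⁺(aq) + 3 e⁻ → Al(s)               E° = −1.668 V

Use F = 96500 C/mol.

−406 kJ/mol

In the reaction as written V³⁺(aq) is reduced, so the V³⁺/V²⁺ couple is the cathode and Al³⁺/Al is the anode.
E°cell = −0.266 − (−1.668) = +1.402 V; balancing electrons gives n = 3.
ΔG° = −nFE°cell = −(3)(96500)(+1.402) J/mol = −406 kJ/mol.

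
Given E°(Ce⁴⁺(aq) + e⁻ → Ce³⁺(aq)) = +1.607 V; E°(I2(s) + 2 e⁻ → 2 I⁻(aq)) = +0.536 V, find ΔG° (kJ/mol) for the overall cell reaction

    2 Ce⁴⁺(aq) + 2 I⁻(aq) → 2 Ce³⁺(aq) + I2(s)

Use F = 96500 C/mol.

−207 kJ/mol

In the reaction as written Ce⁴⁺(aq) is reduced, so the Ce⁴⁺/Ce³⁺ couple is the cathode and I₂/I⁻ is the anode.
E°cell = +1.607 − (+0.536) = +1.071 V; balancing electrons gives n = 2.
ΔG° = −nFE°cell = −(2)(96500)(+1.071) J/mol = −207 kJ/mol.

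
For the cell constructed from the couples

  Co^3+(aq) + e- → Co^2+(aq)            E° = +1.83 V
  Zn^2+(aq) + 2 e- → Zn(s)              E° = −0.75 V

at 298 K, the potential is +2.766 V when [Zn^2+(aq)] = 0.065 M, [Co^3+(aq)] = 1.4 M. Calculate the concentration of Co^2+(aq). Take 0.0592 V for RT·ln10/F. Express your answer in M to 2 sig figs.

Co³⁺/Co²⁺ is the cathode (higher E°); E°cell = +1.83 − (−0.75) = +2.58 V with n = 2.
Rearranging E = E° − (0.0592/n)·log Q gives log Q = 2(+2.58 − (+2.766))/0.0592 = −6.284.
The balanced reaction is 2 Co^3+(aq) + Zn(s) → 2 Co^2+(aq) + Zn^2+(aq), so Q = ([Co^2+(aq)]^2·[Zn^2+(aq)]) / [Co^3+(aq)]^2.
Isolating [Co^2+(aq)] in Q = 10^{−6.284} yields log [Co^2+(aq)] = −2.402, i.e. 0.0040 M.

0.0040 M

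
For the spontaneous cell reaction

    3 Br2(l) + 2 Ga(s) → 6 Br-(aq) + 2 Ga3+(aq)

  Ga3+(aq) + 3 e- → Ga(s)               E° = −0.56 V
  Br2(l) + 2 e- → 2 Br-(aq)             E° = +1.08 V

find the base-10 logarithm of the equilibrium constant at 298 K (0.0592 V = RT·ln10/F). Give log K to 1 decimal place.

log K = 166.2

The Br₂/Br⁻ couple is reduced (cathode); E°cell = +1.08 − (−0.56) = +1.64 V with n = 6.
At equilibrium E = 0, so log K = nE°cell / 0.0592 = (6)(+1.64) / 0.0592 = 166.2.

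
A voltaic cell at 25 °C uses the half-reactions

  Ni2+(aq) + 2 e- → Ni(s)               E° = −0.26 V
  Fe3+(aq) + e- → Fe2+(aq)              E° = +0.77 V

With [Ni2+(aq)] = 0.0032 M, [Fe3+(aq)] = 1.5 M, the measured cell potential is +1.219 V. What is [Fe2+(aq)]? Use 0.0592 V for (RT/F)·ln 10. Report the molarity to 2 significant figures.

The Fe³⁺/Fe²⁺ couple has the larger reduction potential, so it is the cathode: E°cell = +0.77 − (−0.26) = +1.03 V and n = 2.
From the Nernst equation, log Q = n(E° − E)/0.0592 = 2·(+1.03 − (+1.219))/0.0592 = −6.385.
For 2 Fe3+(aq) + Ni(s) → 2 Fe2+(aq) + Ni2+(aq), the reaction quotient is Q = ([Fe2+(aq)]^2·[Ni2+(aq)]) / [Fe3+(aq)]^2.
Isolating [Fe2+(aq)] in Q = 10^{−6.385} yields log [Fe2+(aq)] = −1.769, i.e. 0.017 M.

0.017 M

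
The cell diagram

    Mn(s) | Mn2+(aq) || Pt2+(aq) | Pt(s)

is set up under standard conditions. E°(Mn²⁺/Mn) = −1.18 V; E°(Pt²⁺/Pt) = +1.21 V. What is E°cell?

By convention the left-hand electrode in cell notation is the anode (oxidation) and the right-hand electrode is the cathode (reduction).
E°cell = E°(right) − E°(left) = +1.21 − (−1.18) = +2.39 V.

+2.39 V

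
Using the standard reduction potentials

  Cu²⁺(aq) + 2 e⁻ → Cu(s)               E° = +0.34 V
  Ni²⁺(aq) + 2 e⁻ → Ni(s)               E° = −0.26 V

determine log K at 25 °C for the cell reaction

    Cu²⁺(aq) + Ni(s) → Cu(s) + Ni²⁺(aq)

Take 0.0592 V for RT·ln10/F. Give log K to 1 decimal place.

The Cu²⁺/Cu couple is reduced (cathode); E°cell = +0.34 − (−0.26) = +0.60 V with n = 2.
At equilibrium E = 0, so log K = nE°cell / 0.0592 = (2)(+0.60) / 0.0592 = 20.3.

log K = 20.3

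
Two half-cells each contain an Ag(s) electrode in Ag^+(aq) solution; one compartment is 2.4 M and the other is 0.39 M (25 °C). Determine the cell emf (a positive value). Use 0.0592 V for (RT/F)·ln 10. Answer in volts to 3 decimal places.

0.047 V

For a concentration cell E°cell = 0, since both electrodes use the same couple.
The compartment with the higher Ag^+(aq) concentration (2.4 M) acts as the cathode; ions are reduced there and produced at the dilute (0.39 M) anode.
With n = 1, Ecell = −(0.0592/1)·log([dilute]/[conc]) = −(0.0592/1)·log(0.39/2.4) = +0.047 V.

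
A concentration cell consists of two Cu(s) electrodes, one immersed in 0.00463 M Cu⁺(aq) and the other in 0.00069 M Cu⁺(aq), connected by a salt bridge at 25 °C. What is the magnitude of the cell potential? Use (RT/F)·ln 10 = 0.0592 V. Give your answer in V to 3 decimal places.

0.049 V

For a concentration cell E°cell = 0, since both electrodes use the same couple.
The compartment with the higher Cu⁺(aq) concentration (0.00463 M) acts as the cathode; ions are reduced there and produced at the dilute (0.00069 M) anode.
With n = 1, Ecell = −(0.0592/1)·log([dilute]/[conc]) = −(0.0592/1)·log(0.00069/0.00463) = +0.049 V.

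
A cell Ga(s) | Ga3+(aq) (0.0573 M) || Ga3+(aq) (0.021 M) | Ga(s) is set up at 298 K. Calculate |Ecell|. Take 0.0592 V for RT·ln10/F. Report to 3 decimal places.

For a concentration cell E°cell = 0, since both electrodes use the same couple.
The compartment with the higher Ga3+(aq) concentration (0.0573 M) acts as the cathode; ions are reduced there and produced at the dilute (0.021 M) anode.
With n = 3, Ecell = −(0.0592/3)·log([dilute]/[conc]) = −(0.0592/3)·log(0.021/0.0573) = +0.009 V.

0.009 V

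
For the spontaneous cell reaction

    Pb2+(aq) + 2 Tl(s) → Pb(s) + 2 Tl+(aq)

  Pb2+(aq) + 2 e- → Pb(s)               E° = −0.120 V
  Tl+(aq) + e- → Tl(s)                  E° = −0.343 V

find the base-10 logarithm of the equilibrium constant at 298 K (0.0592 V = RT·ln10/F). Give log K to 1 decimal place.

The Pb²⁺/Pb couple is reduced (cathode); E°cell = −0.120 − (−0.343) = +0.223 V with n = 2.
At equilibrium E = 0, so log K = nE°cell / 0.0592 = (2)(+0.223) / 0.0592 = 7.5.

log K = 7.5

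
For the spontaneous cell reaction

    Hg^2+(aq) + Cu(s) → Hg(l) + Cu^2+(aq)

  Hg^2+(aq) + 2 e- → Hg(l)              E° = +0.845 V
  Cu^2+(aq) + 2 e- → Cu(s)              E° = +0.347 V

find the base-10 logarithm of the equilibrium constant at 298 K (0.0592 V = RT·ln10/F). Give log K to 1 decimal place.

log K = 16.8

The Hg²⁺/Hg couple is reduced (cathode); E°cell = +0.845 − (+0.347) = +0.498 V with n = 2.
At equilibrium E = 0, so log K = nE°cell / 0.0592 = (2)(+0.498) / 0.0592 = 16.8.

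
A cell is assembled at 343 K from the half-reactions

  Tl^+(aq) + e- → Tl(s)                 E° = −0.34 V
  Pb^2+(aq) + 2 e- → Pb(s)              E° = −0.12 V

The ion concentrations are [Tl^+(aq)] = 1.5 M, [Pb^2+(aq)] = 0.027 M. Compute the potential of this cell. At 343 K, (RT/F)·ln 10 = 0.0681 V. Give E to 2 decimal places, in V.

The Pb²⁺/Pb couple has the more positive E°, so it is the cathode; Tl⁺/Tl is the anode.
E°cell = −0.12 − (−0.34) = +0.22 V, with n = 2 electrons transferred.
For the overall reaction Pb^2+(aq) + 2 Tl(s) → Pb(s) + 2 Tl^+(aq), Q = [Tl^+(aq)]^2 / [Pb^2+(aq)] = 83.3, giving log Q = 1.921.
Applying E = E° − (RT ln10/nF)·log Q gives +0.22 − (0.0681/2)(1.921) = +0.15 V.

+0.15 V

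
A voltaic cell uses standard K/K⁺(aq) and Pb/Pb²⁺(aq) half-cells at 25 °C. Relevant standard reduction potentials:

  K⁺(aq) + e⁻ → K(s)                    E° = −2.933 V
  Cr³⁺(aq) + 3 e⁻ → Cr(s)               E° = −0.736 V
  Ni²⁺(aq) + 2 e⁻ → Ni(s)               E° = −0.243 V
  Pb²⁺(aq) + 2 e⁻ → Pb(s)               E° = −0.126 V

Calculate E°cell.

+2.807 V

The Pb²⁺/Pb couple has the higher E°, so Pb ion is reduced (cathode) and K is oxidized (anode).
E°cell = E°(cathode) − E°(anode) = −0.126 − (−2.933) = +2.807 V.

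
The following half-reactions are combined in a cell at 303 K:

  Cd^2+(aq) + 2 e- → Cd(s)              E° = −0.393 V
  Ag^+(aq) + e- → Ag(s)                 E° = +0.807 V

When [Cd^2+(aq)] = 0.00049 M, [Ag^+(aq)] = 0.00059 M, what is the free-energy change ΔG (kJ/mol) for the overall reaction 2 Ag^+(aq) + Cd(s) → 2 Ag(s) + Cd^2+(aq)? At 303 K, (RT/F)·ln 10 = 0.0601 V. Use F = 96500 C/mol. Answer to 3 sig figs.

E°cell = +0.807 − (−0.393) = +1.200 V; the balanced reaction transfers n = 2 electrons.
Q = [Cd^2+(aq)] / [Ag^+(aq)]^2 = 1.41×10^3, so log Q = 3.148 and E = +1.200 − (0.0601/2)(3.148) = +1.1054 V.
ΔG = −nFE = −(2)(96500)(+1.1054) J/mol = −213 kJ/mol.

−213 kJ/mol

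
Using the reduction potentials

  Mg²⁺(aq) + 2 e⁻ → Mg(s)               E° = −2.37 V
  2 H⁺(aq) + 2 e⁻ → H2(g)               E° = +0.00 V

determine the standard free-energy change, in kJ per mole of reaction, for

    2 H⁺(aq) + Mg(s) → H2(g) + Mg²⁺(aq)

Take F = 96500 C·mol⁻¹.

−457 kJ/mol

In the reaction as written H⁺(aq) is reduced, so the 2H⁺/H₂ couple is the cathode and Mg²⁺/Mg is the anode.
E°cell = +0.00 − (−2.37) = +2.37 V; balancing electrons gives n = 2.
ΔG° = −nFE°cell = −(2)(96500)(+2.37) J/mol = −457 kJ/mol.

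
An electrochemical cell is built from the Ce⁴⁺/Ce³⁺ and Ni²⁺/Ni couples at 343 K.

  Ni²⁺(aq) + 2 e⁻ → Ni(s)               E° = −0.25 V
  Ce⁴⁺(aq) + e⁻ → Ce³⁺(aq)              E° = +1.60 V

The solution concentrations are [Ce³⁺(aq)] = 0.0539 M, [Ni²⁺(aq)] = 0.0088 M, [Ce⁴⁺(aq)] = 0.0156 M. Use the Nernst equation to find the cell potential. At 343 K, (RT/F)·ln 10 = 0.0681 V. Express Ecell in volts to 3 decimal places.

+1.883 V

The Ce⁴⁺/Ce³⁺ couple has the more positive E°, so it is the cathode; Ni²⁺/Ni is the anode.
E°cell = E°cat − E°an = +1.60 − (−0.25) = +1.85 V; n = 2.
The balanced reaction is 2 Ce⁴⁺(aq) + Ni(s) → 2 Ce³⁺(aq) + Ni²⁺(aq), so Q = ([Ce³⁺(aq)]^2·[Ni²⁺(aq)]) / [Ce⁴⁺(aq)]^2 = 0.105 and log Q = −0.979.
E = E° − (0.0681/n)·log Q = +1.85 − (0.0681/2)(−0.979) = +1.883 V.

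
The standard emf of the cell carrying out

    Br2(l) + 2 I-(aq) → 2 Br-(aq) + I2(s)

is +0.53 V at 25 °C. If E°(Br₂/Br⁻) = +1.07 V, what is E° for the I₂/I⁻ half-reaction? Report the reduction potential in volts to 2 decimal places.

+0.54 V

In the reaction as written the Br₂/Br⁻ couple is reduced (cathode) and I₂/I⁻ is oxidized (anode), so E°cell = E°(Br₂/Br⁻) − E°(I₂/I⁻).
E°(I₂/I⁻) = E°(cathode) − E°cell = +1.07 − (+0.53) = +0.54 V.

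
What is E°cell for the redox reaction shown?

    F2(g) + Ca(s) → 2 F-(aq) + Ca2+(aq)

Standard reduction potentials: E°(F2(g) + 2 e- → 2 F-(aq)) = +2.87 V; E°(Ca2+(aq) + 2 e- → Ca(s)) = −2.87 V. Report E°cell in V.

In the reaction as written, F2(g) is reduced (cathode) and Ca2+(aq) is produced by oxidation at the anode.
E°cell = E°(cathode) − E°(anode) = +2.87 − (−2.87) = +5.74 V.
The positive value indicates the reaction is spontaneous as written.

+5.74 V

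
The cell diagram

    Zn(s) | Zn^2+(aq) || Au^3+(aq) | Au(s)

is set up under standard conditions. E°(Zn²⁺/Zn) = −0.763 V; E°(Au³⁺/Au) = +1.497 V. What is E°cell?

By convention the left-hand electrode in cell notation is the anode (oxidation) and the right-hand electrode is the cathode (reduction).
E°cell = E°(right) − E°(left) = +1.497 − (−0.763) = +2.260 V.

+2.260 V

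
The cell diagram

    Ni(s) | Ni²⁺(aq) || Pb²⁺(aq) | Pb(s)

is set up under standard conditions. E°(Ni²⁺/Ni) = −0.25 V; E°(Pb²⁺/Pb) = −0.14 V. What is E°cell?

By convention the left-hand electrode in cell notation is the anode (oxidation) and the right-hand electrode is the cathode (reduction).
E°cell = E°(right) − E°(left) = −0.14 − (−0.25) = +0.11 V.

+0.11 V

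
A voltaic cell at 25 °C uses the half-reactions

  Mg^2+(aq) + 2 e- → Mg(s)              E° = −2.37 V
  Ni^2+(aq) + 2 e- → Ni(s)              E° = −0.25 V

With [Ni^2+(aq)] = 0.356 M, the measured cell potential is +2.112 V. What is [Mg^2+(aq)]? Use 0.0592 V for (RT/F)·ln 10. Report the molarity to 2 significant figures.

Ni²⁺/Ni is the cathode (higher E°); E°cell = −0.25 − (−2.37) = +2.12 V with n = 2.
From the Nernst equation, log Q = n(E° − E)/0.0592 = 2·(+2.12 − (+2.112))/0.0592 = 0.270.
The balanced reaction is Ni^2+(aq) + Mg(s) → Ni(s) + Mg^2+(aq), so Q = [Mg^2+(aq)] / [Ni^2+(aq)].
Substituting the known concentrations and solving, log [Mg^2+(aq)] = −0.179 and [Mg^2+(aq)] = 0.66 M.

0.66 M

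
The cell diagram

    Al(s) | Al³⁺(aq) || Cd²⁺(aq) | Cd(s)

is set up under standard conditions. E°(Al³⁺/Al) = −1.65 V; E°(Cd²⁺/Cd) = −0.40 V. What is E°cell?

+1.25 V

By convention the left-hand electrode in cell notation is the anode (oxidation) and the right-hand electrode is the cathode (reduction).
E°cell = E°(right) − E°(left) = −0.40 − (−1.65) = +1.25 V.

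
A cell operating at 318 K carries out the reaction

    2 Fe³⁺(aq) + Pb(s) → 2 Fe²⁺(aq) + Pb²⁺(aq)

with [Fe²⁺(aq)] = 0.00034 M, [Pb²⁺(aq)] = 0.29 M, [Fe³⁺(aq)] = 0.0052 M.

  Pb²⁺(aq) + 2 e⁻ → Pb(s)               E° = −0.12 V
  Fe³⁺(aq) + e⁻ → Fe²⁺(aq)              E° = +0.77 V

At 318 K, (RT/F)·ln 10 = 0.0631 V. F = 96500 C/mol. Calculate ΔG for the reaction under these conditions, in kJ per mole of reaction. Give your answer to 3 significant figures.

−189 kJ/mol

The standard cell potential is +0.77 − (−0.12) = +0.89 V, with n = 2 electrons in the balanced equation.
Here Q = ([Fe²⁺(aq)]^2·[Pb²⁺(aq)]) / [Fe³⁺(aq)]^2 = 0.00124 (log Q = −2.907), giving E = +0.89 − (0.0631/2)·(−2.907) = +0.9817 V.
Then ΔG = −nFE = −2 × 96500 × +0.9817 J/mol = −189 kJ/mol.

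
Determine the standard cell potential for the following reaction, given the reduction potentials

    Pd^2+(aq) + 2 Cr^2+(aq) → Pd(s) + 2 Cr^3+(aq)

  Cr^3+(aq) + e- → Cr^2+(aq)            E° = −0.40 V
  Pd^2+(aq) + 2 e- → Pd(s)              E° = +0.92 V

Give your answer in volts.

+1.32 V

Pd^2+(aq) gains electrons, so the Pd²⁺/Pd couple is the cathode; the Cr³⁺/Cr²⁺ couple is the anode.
E°cell = E°(cathode) − E°(anode) = +0.92 − (−0.40) = +1.32 V.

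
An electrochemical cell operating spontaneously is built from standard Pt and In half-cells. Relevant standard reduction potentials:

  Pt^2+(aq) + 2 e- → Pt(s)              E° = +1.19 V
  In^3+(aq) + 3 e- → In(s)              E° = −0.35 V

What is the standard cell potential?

+1.54 V

The Pt²⁺/Pt couple has the higher E°, so Pt ion is reduced (cathode) and In is oxidized (anode).
E°cell = E°(cathode) − E°(anode) = +1.19 − (−0.35) = +1.54 V.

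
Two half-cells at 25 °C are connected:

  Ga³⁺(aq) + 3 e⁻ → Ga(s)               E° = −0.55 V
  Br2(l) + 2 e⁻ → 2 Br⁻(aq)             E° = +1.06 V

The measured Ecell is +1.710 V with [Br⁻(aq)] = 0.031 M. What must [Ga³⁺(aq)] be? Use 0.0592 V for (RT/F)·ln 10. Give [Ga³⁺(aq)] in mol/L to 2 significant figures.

0.29 M

With Br₂/Br⁻ at the cathode and Ga³⁺/Ga at the anode, E°cell = +1.06 − (−0.55) = +1.61 V (n = 6).
Rearranging E = E° − (0.0592/n)·log Q gives log Q = 6(+1.61 − (+1.710))/0.0592 = −10.135.
Balancing electrons gives 3 Br2(l) + 2 Ga(s) → 6 Br⁻(aq) + 2 Ga³⁺(aq); thus Q = [Br⁻(aq)]^6·[Ga³⁺(aq)]^2.
Isolating [Ga³⁺(aq)] in Q = 10^{−10.135} yields log [Ga³⁺(aq)] = −0.542, i.e. 0.29 M.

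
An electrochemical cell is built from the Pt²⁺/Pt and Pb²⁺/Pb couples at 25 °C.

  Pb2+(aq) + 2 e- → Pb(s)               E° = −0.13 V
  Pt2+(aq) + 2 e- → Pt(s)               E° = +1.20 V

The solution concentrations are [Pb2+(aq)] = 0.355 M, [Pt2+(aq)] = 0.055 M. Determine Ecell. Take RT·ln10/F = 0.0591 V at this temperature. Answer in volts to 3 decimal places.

+1.306 V

Since E°(Pt²⁺/Pt) > E°(Pb²⁺/Pb), Pt²⁺/Pt serves as the cathode.
E°cell = E°cat − E°an = +1.20 − (−0.13) = +1.33 V; n = 2.
For the overall reaction Pt2+(aq) + Pb(s) → Pt(s) + Pb2+(aq), Q = [Pb2+(aq)] / [Pt2+(aq)] = 6.45, giving log Q = 0.810.
Applying E = E° − (RT ln10/nF)·log Q gives +1.33 − (0.0591/2)(0.810) = +1.306 V.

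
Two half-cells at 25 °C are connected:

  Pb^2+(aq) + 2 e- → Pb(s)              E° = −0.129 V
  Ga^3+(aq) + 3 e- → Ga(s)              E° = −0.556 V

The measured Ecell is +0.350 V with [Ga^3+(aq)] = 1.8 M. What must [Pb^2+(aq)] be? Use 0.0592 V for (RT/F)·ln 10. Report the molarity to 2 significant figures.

Pb²⁺/Pb is the cathode (higher E°); E°cell = −0.129 − (−0.556) = +0.427 V with n = 6.
Since E = E° − (0.0592/n)·log Q, log Q = n(E° − E)/0.0592 = 7.804.
Balancing electrons gives 3 Pb^2+(aq) + 2 Ga(s) → 3 Pb(s) + 2 Ga^3+(aq); thus Q = [Ga^3+(aq)]^2 / [Pb^2+(aq)]^3.
Isolating [Pb^2+(aq)] in Q = 10^{7.804} yields log [Pb^2+(aq)] = −2.431, i.e. 0.0037 M.

0.0037 M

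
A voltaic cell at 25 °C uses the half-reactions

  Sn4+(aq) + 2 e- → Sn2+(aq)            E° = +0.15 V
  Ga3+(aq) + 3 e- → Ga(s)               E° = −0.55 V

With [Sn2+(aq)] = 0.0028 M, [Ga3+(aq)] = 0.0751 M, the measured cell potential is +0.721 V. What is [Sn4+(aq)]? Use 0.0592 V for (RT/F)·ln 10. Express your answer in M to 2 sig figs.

0.0026 M

The Sn⁴⁺/Sn²⁺ couple has the larger reduction potential, so it is the cathode: E°cell = +0.15 − (−0.55) = +0.70 V and n = 6.
From the Nernst equation, log Q = n(E° − E)/0.0592 = 6·(+0.70 − (+0.721))/0.0592 = −2.128.
The balanced reaction is 3 Sn4+(aq) + 2 Ga(s) → 3 Sn2+(aq) + 2 Ga3+(aq), so Q = ([Sn2+(aq)]^3·[Ga3+(aq)]^2) / [Sn4+(aq)]^3.
Solving for the unknown gives log [Sn4+(aq)] = −2.593, so [Sn4+(aq)] ≈ 0.0026 M.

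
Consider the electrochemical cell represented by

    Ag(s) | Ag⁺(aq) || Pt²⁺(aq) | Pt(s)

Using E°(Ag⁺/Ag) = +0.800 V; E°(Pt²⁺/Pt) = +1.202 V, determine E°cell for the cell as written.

By convention the left-hand electrode in cell notation is the anode (oxidation) and the right-hand electrode is the cathode (reduction).
E°cell = E°(right) − E°(left) = +1.202 − (+0.800) = +0.402 V.

+0.402 V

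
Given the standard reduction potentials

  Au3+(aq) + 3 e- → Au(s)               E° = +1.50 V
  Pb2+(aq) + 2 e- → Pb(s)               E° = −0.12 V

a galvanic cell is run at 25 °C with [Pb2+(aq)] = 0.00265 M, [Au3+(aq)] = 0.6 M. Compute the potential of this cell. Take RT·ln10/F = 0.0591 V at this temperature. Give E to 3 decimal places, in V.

+1.692 V

Since E°(Au³⁺/Au) > E°(Pb²⁺/Pb), Au³⁺/Au serves as the cathode.
The standard potential is +1.50 − (−0.12) = +1.62 V and the balanced reaction transfers n = 6 electrons.
The balanced reaction is 2 Au3+(aq) + 3 Pb(s) → 2 Au(s) + 3 Pb2+(aq), so Q = [Pb2+(aq)]^3 / [Au3+(aq)]^2 = 5.17×10^−8 and log Q = −7.287.
E = E° − (0.0591/n)·log Q = +1.62 − (0.0591/6)(−7.287) = +1.692 V.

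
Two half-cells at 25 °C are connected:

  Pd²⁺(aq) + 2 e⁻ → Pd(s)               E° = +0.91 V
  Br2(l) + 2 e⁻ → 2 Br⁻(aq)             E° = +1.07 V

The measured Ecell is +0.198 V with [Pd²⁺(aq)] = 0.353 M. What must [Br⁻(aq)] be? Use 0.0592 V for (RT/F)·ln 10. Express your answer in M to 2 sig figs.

Br₂/Br⁻ is the cathode (higher E°); E°cell = +1.07 − (+0.91) = +0.16 V with n = 2.
From the Nernst equation, log Q = n(E° − E)/0.0592 = 2·(+0.16 − (+0.198))/0.0592 = −1.284.
Balancing electrons gives Br2(l) + Pd(s) → 2 Br⁻(aq) + Pd²⁺(aq); thus Q = [Br⁻(aq)]^2·[Pd²⁺(aq)].
Isolating [Br⁻(aq)] in Q = 10^{−1.284} yields log [Br⁻(aq)] = −0.416, i.e. 0.38 M.

0.38 M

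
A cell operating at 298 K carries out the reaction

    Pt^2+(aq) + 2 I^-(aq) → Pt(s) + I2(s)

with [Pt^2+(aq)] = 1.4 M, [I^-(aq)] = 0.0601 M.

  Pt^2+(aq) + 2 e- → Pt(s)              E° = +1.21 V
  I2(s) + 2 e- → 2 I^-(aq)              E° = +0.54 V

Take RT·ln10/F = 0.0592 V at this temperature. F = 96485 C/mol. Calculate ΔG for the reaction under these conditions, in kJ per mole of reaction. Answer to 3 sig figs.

The standard cell potential is +1.21 − (+0.54) = +0.67 V, with n = 2 electrons in the balanced equation.
Here Q = 1 / ([Pt^2+(aq)]·[I^-(aq)]^2) = 198 (log Q = 2.296), giving E = +0.67 − (0.0592/2)·(2.296) = +0.6020 V.
ΔG = −nFE = −(2)(96485)(+0.6020) J/mol = −116 kJ/mol.

−116 kJ/mol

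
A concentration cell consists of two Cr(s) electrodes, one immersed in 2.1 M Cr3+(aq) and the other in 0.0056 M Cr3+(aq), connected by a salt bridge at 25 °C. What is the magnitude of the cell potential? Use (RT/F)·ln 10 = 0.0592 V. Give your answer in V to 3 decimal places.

0.051 V

For a concentration cell E°cell = 0, since both electrodes use the same couple.
The compartment with the higher Cr3+(aq) concentration (2.1 M) acts as the cathode; ions are reduced there and produced at the dilute (0.0056 M) anode.
With n = 3, Ecell = −(0.0592/3)·log([dilute]/[conc]) = −(0.0592/3)·log(0.0056/2.1) = +0.051 V.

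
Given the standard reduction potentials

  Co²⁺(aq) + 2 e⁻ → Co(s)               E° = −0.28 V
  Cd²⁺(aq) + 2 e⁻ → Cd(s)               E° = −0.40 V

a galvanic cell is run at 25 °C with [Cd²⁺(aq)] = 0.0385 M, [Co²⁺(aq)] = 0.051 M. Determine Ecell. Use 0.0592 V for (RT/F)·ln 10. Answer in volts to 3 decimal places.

Since E°(Co²⁺/Co) > E°(Cd²⁺/Cd), Co²⁺/Co serves as the cathode.
E°cell = −0.28 − (−0.40) = +0.12 V, with n = 2 electrons transferred.
Balancing gives Co²⁺(aq) + Cd(s) → Co(s) + Cd²⁺(aq); hence Q = [Cd²⁺(aq)] / [Co²⁺(aq)] = 0.755 (log Q = −0.122).
By the Nernst equation, E = +0.12 − (0.0592/2)·(−0.122) = +0.124 V.

+0.124 V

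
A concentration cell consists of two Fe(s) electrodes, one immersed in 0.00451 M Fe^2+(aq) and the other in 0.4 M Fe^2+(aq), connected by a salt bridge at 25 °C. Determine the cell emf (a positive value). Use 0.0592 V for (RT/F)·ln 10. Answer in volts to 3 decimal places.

For a concentration cell E°cell = 0, since both electrodes use the same couple.
The compartment with the higher Fe^2+(aq) concentration (0.4 M) acts as the cathode; ions are reduced there and produced at the dilute (0.00451 M) anode.
With n = 2, Ecell = −(0.0592/2)·log([dilute]/[conc]) = −(0.0592/2)·log(0.00451/0.4) = +0.058 V.

0.058 V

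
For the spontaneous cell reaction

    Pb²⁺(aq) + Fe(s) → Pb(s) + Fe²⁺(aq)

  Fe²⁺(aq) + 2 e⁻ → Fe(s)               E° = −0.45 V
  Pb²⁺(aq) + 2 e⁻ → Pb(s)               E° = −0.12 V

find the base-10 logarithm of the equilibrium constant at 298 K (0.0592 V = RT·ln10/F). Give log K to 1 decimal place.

The Pb²⁺/Pb couple is reduced (cathode); E°cell = −0.12 − (−0.45) = +0.33 V with n = 2.
At equilibrium E = 0, so log K = nE°cell / 0.0592 = (2)(+0.33) / 0.0592 = 11.1.

log K = 11.1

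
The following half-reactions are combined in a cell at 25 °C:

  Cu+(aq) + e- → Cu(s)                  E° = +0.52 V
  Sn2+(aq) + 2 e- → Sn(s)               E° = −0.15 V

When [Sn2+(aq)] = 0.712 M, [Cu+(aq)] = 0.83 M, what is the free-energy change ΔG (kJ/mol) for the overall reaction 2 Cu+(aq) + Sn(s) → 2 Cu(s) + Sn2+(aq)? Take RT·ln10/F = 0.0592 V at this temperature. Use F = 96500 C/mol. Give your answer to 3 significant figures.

The standard cell potential is +0.52 − (−0.15) = +0.67 V, with n = 2 electrons in the balanced equation.
The reaction quotient is [Sn2+(aq)] / [Cu+(aq)]^2 = 1.03; by Nernst, E = +0.67 − (0.0592/2)(0.014) = +0.6696 V.
Then ΔG = −nFE = −2 × 96500 × +0.6696 J/mol = −129 kJ/mol.

−129 kJ/mol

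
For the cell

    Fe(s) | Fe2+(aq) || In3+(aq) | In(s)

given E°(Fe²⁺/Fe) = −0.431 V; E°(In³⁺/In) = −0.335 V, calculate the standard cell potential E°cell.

+0.096 V

By convention the left-hand electrode in cell notation is the anode (oxidation) and the right-hand electrode is the cathode (reduction).
E°cell = E°(right) − E°(left) = −0.335 − (−0.431) = +0.096 V.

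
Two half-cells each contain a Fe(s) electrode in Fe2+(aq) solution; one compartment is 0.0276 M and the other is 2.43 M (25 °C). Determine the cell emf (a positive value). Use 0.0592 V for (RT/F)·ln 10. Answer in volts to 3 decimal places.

0.058 V

For a concentration cell E°cell = 0, since both electrodes use the same couple.
The compartment with the higher Fe2+(aq) concentration (2.43 M) acts as the cathode; ions are reduced there and produced at the dilute (0.0276 M) anode.
With n = 2, Ecell = −(0.0592/2)·log([dilute]/[conc]) = −(0.0592/2)·log(0.0276/2.43) = +0.058 V.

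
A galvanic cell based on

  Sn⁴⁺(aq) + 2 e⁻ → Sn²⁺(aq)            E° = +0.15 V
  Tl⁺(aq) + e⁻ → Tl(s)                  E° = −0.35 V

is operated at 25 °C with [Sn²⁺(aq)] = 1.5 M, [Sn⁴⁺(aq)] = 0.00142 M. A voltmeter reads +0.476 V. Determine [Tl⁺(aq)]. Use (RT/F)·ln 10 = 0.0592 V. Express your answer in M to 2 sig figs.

0.078 M

Sn⁴⁺/Sn²⁺ is the cathode (higher E°); E°cell = +0.15 − (−0.35) = +0.50 V with n = 2.
Rearranging E = E° − (0.0592/n)·log Q gives log Q = 2(+0.50 − (+0.476))/0.0592 = 0.811.
Balancing electrons gives Sn⁴⁺(aq) + 2 Tl(s) → Sn²⁺(aq) + 2 Tl⁺(aq); thus Q = ([Sn²⁺(aq)]·[Tl⁺(aq)]^2) / [Sn⁴⁺(aq)].
Solving for the unknown gives log [Tl⁺(aq)] = −1.106, so [Tl⁺(aq)] ≈ 0.078 M.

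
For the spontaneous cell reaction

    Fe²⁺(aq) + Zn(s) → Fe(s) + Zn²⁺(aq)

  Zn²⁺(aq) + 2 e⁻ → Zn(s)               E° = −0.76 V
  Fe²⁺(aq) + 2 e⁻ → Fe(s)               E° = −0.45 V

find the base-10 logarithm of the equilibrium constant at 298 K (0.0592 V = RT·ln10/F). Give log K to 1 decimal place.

The Fe²⁺/Fe couple is reduced (cathode); E°cell = −0.45 − (−0.76) = +0.31 V with n = 2.
At equilibrium E = 0, so log K = nE°cell / 0.0592 = (2)(+0.31) / 0.0592 = 10.5.

log K = 10.5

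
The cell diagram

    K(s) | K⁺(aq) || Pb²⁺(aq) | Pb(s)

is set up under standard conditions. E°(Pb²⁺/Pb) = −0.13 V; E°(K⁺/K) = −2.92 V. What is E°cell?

By convention the left-hand electrode in cell notation is the anode (oxidation) and the right-hand electrode is the cathode (reduction).
E°cell = E°(right) − E°(left) = −0.13 − (−2.92) = +2.79 V.

+2.79 V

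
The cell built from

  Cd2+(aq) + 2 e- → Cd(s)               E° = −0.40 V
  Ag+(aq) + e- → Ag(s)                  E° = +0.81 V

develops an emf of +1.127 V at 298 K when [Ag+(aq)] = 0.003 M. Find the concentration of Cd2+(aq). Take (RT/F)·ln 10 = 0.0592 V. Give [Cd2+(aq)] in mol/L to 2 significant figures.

0.0057 M

Ag⁺/Ag is the cathode (higher E°); E°cell = +0.81 − (−0.40) = +1.21 V with n = 2.
From the Nernst equation, log Q = n(E° − E)/0.0592 = 2·(+1.21 − (+1.127))/0.0592 = 2.804.
For 2 Ag+(aq) + Cd(s) → 2 Ag(s) + Cd2+(aq), the reaction quotient is Q = [Cd2+(aq)] / [Ag+(aq)]^2.
Isolating [Cd2+(aq)] in Q = 10^{2.804} yields log [Cd2+(aq)] = −2.242, i.e. 0.0057 M.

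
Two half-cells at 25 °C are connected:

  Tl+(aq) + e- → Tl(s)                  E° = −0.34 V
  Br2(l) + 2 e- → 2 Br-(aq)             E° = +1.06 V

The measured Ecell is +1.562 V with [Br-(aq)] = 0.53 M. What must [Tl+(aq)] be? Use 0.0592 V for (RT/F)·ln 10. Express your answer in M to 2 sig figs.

With Br₂/Br⁻ at the cathode and Tl⁺/Tl at the anode, E°cell = +1.06 − (−0.34) = +1.40 V (n = 2).
Since E = E° − (0.0592/n)·log Q, log Q = n(E° − E)/0.0592 = −5.473.
Balancing electrons gives Br2(l) + 2 Tl(s) → 2 Br-(aq) + 2 Tl+(aq); thus Q = [Br-(aq)]^2·[Tl+(aq)]^2.
Solving for the unknown gives log [Tl+(aq)] = −2.461, so [Tl+(aq)] ≈ 0.0035 M.

0.0035 M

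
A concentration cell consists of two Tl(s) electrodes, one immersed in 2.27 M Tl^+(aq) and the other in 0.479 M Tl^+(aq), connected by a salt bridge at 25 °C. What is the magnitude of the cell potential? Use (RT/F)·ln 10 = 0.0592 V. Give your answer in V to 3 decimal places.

0.040 V

For a concentration cell E°cell = 0, since both electrodes use the same couple.
The compartment with the higher Tl^+(aq) concentration (2.27 M) acts as the cathode; ions are reduced there and produced at the dilute (0.479 M) anode.
With n = 1, Ecell = −(0.0592/1)·log([dilute]/[conc]) = −(0.0592/1)·log(0.479/2.27) = +0.040 V.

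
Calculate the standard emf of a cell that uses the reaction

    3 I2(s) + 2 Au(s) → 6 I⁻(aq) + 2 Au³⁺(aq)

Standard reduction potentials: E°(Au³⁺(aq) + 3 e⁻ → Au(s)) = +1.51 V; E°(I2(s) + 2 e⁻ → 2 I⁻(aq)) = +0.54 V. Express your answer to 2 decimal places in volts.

I2(s) gains electrons, so the I₂/I⁻ couple is the cathode; the Au³⁺/Au couple is the anode.
E°cell = E°(cathode) − E°(anode) = +0.54 − (+1.51) = −0.97 V.
The negative E°cell means the reaction is non-spontaneous in the direction written.

−0.97 V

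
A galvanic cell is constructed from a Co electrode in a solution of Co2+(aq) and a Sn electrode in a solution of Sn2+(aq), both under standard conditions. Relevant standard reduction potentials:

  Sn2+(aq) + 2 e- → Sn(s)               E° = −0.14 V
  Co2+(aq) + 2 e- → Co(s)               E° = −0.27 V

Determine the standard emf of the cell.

+0.13 V

The Sn²⁺/Sn couple has the higher E°, so Sn ion is reduced (cathode) and Co is oxidized (anode).
E°cell = E°(cathode) − E°(anode) = −0.14 − (−0.27) = +0.13 V.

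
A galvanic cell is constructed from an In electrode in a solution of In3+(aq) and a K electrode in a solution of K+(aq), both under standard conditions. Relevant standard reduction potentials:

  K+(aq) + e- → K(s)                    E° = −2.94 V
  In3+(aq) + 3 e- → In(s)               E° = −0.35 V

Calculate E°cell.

+2.59 V

The In³⁺/In couple has the higher E°, so In ion is reduced (cathode) and K is oxidized (anode).
E°cell = E°(cathode) − E°(anode) = −0.35 − (−2.94) = +2.59 V.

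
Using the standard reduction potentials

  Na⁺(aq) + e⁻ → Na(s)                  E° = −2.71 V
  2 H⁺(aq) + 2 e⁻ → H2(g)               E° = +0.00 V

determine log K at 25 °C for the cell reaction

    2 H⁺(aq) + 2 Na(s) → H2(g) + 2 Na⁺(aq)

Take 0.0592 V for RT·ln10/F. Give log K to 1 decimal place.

The 2H⁺/H₂ couple is reduced (cathode); E°cell = +0.00 − (−2.71) = +2.71 V with n = 2.
At equilibrium E = 0, so log K = nE°cell / 0.0592 = (2)(+2.71) / 0.0592 = 91.6.

log K = 91.6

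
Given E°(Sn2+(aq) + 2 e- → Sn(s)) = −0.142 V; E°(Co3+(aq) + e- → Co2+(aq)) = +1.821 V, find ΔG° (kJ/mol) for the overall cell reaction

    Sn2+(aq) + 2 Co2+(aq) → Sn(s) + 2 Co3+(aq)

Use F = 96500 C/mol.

+379 kJ/mol

In the reaction as written Sn2+(aq) is reduced, so the Sn²⁺/Sn couple is the cathode and Co³⁺/Co²⁺ is the anode.
E°cell = −0.142 − (+1.821) = −1.963 V; balancing electrons gives n = 2.
ΔG° = −nFE°cell = −(2)(96500)(−1.963) J/mol = +379 kJ/mol.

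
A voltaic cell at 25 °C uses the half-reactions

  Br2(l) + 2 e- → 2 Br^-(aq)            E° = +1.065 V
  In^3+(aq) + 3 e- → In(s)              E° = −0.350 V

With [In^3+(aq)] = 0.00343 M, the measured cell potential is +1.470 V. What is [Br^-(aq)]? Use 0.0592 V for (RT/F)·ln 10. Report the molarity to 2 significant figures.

Br₂/Br⁻ is the cathode (higher E°); E°cell = +1.065 − (−0.350) = +1.415 V with n = 6.
Rearranging E = E° − (0.0592/n)·log Q gives log Q = 6(+1.415 − (+1.470))/0.0592 = −5.574.
The balanced reaction is 3 Br2(l) + 2 In(s) → 6 Br^-(aq) + 2 In^3+(aq), so Q = [Br^-(aq)]^6·[In^3+(aq)]^2.
Substituting the known concentrations and solving, log [Br^-(aq)] = −0.107 and [Br^-(aq)] = 0.78 M.

0.78 M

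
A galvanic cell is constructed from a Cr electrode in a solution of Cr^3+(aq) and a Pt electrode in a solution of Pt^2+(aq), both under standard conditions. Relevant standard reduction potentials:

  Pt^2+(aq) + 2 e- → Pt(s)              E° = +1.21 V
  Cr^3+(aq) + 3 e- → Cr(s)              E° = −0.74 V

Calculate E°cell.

The Pt²⁺/Pt couple has the higher E°, so Pt ion is reduced (cathode) and Cr is oxidized (anode).
E°cell = E°(cathode) − E°(anode) = +1.21 − (−0.74) = +1.95 V.

+1.95 V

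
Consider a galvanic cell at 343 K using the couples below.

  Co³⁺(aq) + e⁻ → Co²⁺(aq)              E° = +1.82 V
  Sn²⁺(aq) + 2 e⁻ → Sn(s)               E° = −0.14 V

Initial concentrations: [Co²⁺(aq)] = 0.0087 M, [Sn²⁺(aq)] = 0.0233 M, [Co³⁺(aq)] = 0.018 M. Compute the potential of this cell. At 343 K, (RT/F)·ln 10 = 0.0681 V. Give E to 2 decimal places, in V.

+2.04 V

The Co³⁺/Co²⁺ couple has the more positive E°, so it is the cathode; Sn²⁺/Sn is the anode.
E°cell = E°cat − E°an = +1.82 − (−0.14) = +1.96 V; n = 2.
For the overall reaction 2 Co³⁺(aq) + Sn(s) → 2 Co²⁺(aq) + Sn²⁺(aq), Q = ([Co²⁺(aq)]^2·[Sn²⁺(aq)]) / [Co³⁺(aq)]^2 = 0.00544, giving log Q = −2.264.
Applying E = E° − (RT ln10/nF)·log Q gives +1.96 − (0.0681/2)(−2.264) = +2.04 V.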